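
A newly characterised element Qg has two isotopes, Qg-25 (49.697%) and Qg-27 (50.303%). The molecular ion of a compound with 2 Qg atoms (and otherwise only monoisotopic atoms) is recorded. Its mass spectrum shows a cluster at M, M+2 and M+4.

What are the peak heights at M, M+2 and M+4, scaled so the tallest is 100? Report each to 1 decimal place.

The 2 Qg atoms are independent, so intensities follow the terms of (0.49697 + 0.50303)^2.
P(M) = 0.49697^2 = 0.246979
P(M+2) = 2 × 0.49697^1 × 0.50303^1 = 0.499982
P(M+4) = 0.50303^2 = 0.253039
The M+2 peak is largest (0.499982); scaling to 100 gives 49.4 : 100.0 : 50.6.

49.4 : 100.0 : 50.6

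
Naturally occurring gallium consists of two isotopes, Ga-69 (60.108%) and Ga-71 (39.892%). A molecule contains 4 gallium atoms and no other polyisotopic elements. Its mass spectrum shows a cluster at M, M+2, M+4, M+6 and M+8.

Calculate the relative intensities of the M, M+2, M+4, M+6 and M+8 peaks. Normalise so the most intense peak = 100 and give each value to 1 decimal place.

37.7 : 100.0 : 99.6 : 44.0 : 7.3

Expanding (0.60108 + 0.39892)^4:
P(M) = 0.60108^4 = 0.130536
P(M+2) = 4 × 0.60108^3 × 0.39892^1 = 0.346531
P(M+4) = 6 × 0.60108^2 × 0.39892^2 = 0.344975
P(M+6) = 4 × 0.60108^1 × 0.39892^3 = 0.152633
P(M+8) = 0.39892^4 = 0.025325
The M+2 peak is largest (0.346531); scaling to 100 gives 37.7 : 100.0 : 99.6 : 44.0 : 7.3.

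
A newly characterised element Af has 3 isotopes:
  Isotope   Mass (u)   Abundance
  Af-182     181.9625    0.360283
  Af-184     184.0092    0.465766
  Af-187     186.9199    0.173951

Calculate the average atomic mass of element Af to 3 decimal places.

183.778 u

Weight each isotope mass by its fractional abundance: 0.360283 × 181.9625 + 0.465766 × 184.0092 + 0.173951 × 186.9199
= 65.55800 + 85.70523 + 32.51490 = 183.77813 u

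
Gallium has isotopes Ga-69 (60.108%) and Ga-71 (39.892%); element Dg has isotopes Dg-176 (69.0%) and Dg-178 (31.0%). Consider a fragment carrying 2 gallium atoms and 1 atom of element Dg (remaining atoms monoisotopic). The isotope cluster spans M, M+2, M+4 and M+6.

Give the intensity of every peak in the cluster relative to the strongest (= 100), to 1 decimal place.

56.3 : 100.0 : 58.4 : 11.1

Gallium pattern (n=2): 0.36129717 : 0.47956567 : 0.15913717
Element Dg pattern (n=1): 0.6900 : 0.3100
Convolve the two distributions (both contribute in 2-u steps):
  M: 0.36129717×0.6900 = 0.249295
  M+2: 0.36129717×0.3100 + 0.47956567×0.6900 = 0.442902
  M+4: 0.47956567×0.3100 + 0.15913717×0.6900 = 0.258470
  M+6: 0.15913717×0.3100 = 0.049333
Scale to base peak (0.442902) = 100: 56.3 : 100.0 : 58.4 : 11.1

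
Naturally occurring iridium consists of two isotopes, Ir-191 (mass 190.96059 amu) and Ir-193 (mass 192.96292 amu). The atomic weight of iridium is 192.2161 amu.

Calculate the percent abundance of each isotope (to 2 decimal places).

With x = fraction of Ir-191 (so Ir-193 is 1 − x):
190.96059·x + 192.96292·(1 − x) = 192.2161
(190.96059 − 192.96292)·x = 192.2161 − 192.96292
x = -0.74682 / -2.00233 = 0.37298 → 37.30% Ir-191, 62.70% Ir-193.

Ir-191: 37.30%, Ir-193: 62.70%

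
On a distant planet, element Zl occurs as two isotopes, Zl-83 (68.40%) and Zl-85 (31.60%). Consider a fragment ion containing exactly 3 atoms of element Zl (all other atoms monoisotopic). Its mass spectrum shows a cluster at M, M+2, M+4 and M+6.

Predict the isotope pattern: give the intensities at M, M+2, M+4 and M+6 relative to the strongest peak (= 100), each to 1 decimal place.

Each Zl atom is independently Zl-83 (p = 0.6840) or Zl-85 (q = 0.3160); the cluster is the binomial expansion (p + q)^3.
P(M) = 0.6840^3 = 0.320014
P(M+2) = 3 × 0.6840^2 × 0.3160^1 = 0.443527
P(M+4) = 3 × 0.6840^1 × 0.3160^2 = 0.204905
P(M+6) = 0.3160^3 = 0.031554
The M+2 peak is largest (0.443527); scaling to 100 gives 72.2 : 100.0 : 46.2 : 7.1.

72.2 : 100.0 : 46.2 : 7.1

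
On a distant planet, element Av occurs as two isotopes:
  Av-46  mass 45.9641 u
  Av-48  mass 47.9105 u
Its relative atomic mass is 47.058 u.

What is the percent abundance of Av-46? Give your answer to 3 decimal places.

43.799%

Let x be the fractional abundance of Av-46; then Av-48 has abundance 1 − x.
45.9641·x + 47.9105·(1 − x) = 47.058
(45.9641 − 47.9105)·x = 47.058 − 47.9105
x = -0.8525 / -1.9464 = 0.43799 → 43.799% Av-46, 56.201% Av-48.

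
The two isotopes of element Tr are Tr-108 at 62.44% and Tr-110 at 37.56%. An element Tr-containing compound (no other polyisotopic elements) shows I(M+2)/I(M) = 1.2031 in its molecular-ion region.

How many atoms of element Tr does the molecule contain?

For n independent Tr atoms, I(M+2)/I(M) = n · (abundance Tr-110) / (abundance Tr-108) = n · 0.3756/0.6244.
n = 1.2031 × 0.6244/0.3756 = 2.00 ≈ 2

2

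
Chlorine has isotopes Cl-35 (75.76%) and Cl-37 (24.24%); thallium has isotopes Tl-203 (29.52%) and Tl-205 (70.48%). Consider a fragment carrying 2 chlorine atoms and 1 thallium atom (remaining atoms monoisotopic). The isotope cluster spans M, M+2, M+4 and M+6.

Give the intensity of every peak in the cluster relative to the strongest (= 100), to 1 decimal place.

33.0 : 100.0 : 53.8 : 8.1

Chlorine pattern (n=2): 0.57395776 : 0.36728448 : 0.05875776
Thallium pattern (n=1): 0.2952 : 0.7048
Convolve the two distributions (both contribute in 2-u steps):
  M: 0.57395776×0.2952 = 0.169432
  M+2: 0.57395776×0.7048 + 0.36728448×0.2952 = 0.512948
  M+4: 0.36728448×0.7048 + 0.05875776×0.2952 = 0.276207
  M+6: 0.05875776×0.7048 = 0.041412
Scale to base peak (0.512948) = 100: 33.0 : 100.0 : 53.8 : 8.1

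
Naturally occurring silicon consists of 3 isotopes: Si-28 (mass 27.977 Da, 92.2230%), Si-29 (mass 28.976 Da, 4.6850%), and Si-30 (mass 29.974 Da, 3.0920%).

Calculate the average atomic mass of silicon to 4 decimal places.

Average mass = Σ (abundance × isotope mass) = 0.922230 × 27.977 + 0.046850 × 28.976 + 0.030920 × 29.974
= 25.80123 + 1.35753 + 0.92680 = 28.08556 Da

28.0856 Da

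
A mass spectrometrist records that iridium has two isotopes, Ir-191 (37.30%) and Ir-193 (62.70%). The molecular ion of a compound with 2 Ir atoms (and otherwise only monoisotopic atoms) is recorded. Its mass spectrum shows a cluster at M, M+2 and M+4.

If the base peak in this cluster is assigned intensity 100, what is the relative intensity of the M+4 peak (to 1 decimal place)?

84.0

Binomial terms of (0.3730 + 0.6270)^2: M 0.1391, M+2 0.4677, M+4 0.3931 → M+2 is the base peak.
P(M+2) = C(2,1) × 0.3730^1 × 0.6270^1 = 2 × 0.3730 × 0.6270 = 0.467742 (base)
P(M+4) = C(2,2) × 0.3730^0 × 0.6270^2 = 1 × 1.0000 × 0.393129 = 0.393129
Relative intensity = 0.393129 / 0.467742 × 100 = 84.0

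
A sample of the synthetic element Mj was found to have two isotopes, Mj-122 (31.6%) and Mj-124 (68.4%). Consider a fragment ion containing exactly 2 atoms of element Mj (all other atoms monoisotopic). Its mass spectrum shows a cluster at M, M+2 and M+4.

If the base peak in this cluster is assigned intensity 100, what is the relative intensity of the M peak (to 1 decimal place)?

21.3

Binomial terms of (0.316 + 0.684)^2: M 0.0999, M+2 0.4323, M+4 0.4679 → M+4 is the base peak.
P(M+4) = C(2,2) × 0.316^0 × 0.684^2 = 1 × 1.0000 × 0.467856 = 0.467856 (base)
P(M) = C(2,0) × 0.316^2 × 0.684^0 = 1 × 0.099856 × 1.0000 = 0.099856
Relative intensity = 0.099856 / 0.467856 × 100 = 21.3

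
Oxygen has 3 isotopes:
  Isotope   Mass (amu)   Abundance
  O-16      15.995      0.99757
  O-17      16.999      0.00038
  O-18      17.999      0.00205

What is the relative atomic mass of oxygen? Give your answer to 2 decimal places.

Average mass = Σ (abundance × isotope mass) = 0.99757 × 15.995 + 0.00038 × 16.999 + 0.00205 × 17.999
= 15.9561 + 0.0065 + 0.0369 = 15.9995 amu

16.00 amu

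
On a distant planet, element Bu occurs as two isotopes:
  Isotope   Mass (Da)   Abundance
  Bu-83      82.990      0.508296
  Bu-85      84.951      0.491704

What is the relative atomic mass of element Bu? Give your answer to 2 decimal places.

83.95 Da

Weight each isotope mass by its fractional abundance: 0.508296 × 82.990 + 0.491704 × 84.951
= 42.1835 + 41.7707 = 83.9542 Da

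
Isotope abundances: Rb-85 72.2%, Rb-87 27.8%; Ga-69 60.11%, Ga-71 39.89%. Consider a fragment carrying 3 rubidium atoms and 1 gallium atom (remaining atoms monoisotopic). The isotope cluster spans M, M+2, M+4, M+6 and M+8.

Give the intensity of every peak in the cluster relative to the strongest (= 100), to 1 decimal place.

Rubidium pattern (n=3): 0.37636705 : 0.43475086 : 0.16739714 : 0.02148495
Gallium pattern (n=1): 0.6011 : 0.3989
Convolve the two distributions (both contribute in 2-u steps):
  M: 0.37636705×0.6011 = 0.226234
  M+2: 0.37636705×0.3989 + 0.43475086×0.6011 = 0.411462
  M+4: 0.43475086×0.3989 + 0.16739714×0.6011 = 0.274045
  M+6: 0.16739714×0.3989 + 0.02148495×0.6011 = 0.079689
  M+8: 0.02148495×0.3989 = 0.008570
Scale to base peak (0.411462) = 100: 55.0 : 100.0 : 66.6 : 19.4 : 2.1

55.0 : 100.0 : 66.6 : 19.4 : 2.1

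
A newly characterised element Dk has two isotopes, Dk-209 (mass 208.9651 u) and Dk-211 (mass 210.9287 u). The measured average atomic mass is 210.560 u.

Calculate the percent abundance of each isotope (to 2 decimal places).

Dk-209: 18.78%, Dk-211: 81.22%

Let x be the fractional abundance of Dk-209; then Dk-211 has abundance 1 − x.
208.9651·x + 210.9287·(1 − x) = 210.560
(208.9651 − 210.9287)·x = 210.560 − 210.9287
x = -0.3687 / -1.9636 = 0.18777 → 18.78% Dk-209, 81.22% Dk-211.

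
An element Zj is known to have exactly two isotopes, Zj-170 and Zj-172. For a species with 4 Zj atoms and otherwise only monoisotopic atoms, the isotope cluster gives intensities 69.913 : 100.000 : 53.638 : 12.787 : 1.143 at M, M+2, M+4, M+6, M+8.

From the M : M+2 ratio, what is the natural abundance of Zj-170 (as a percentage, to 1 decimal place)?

73.7%

If p is the fraction of Zj that is Zj-170, then I(M+2)/I(M) = [C(4,1)·p^3·(1−p)] / p^4 = 4·(1−p)/p = 100.000/69.913 = 1.4303
(1−p)/p = 1.4303/4 = 0.3576  ⇒  p = 1/(1 + 0.3576) = 0.7366
Zj-170: 73.7%, Zj-172: 26.3%.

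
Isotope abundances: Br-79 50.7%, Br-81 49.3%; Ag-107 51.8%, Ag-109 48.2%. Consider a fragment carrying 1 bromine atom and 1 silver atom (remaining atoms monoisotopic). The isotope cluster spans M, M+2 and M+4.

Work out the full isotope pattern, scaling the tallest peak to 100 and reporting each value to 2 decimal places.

52.55 : 100.00 : 47.55

Bromine pattern (n=1): 0.5070 : 0.4930
Silver pattern (n=1): 0.5180 : 0.4820
Convolve the two distributions (both contribute in 2-u steps):
  M: 0.5070×0.5180 = 0.262626
  M+2: 0.5070×0.4820 + 0.4930×0.5180 = 0.499748
  M+4: 0.4930×0.4820 = 0.237626
Scale to base peak (0.499748) = 100: 52.55 : 100.00 : 47.55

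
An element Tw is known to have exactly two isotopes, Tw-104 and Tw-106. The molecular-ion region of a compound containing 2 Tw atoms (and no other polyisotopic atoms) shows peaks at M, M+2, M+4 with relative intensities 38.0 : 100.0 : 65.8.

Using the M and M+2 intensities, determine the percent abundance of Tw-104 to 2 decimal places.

Write p for the Tw-104 fraction. I(M+2)/I(M) = [C(2,1)·p^1·(1−p)] / p^2 = 2·(1−p)/p = 100.0/38.0 = 2.6316
(1−p)/p = 2.6316/2 = 1.3158  ⇒  p = 1/(1 + 1.3158) = 0.4318
Tw-104: 43.18%, Tw-106: 56.82%.

43.18%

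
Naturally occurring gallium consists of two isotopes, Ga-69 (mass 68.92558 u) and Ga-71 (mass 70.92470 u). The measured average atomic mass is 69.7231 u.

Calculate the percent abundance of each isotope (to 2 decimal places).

Ga-69: 60.11%, Ga-71: 39.89%

Let x be the fractional abundance of Ga-69; then Ga-71 has abundance 1 − x.
68.92558·x + 70.92470·(1 − x) = 69.7231
(68.92558 − 70.92470)·x = 69.7231 − 70.92470
x = -1.20160 / -1.99912 = 0.60106 → 60.11% Ga-69, 39.89% Ga-71.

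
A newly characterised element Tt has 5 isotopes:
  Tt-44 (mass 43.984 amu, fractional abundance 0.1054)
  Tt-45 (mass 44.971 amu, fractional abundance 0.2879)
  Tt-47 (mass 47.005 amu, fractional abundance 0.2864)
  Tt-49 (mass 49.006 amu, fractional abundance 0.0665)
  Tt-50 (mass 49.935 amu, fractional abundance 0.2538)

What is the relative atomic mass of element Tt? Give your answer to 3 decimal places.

The abundance-weighted mean is 0.1054 × 43.984 + 0.2879 × 44.971 + 0.2864 × 47.005 + 0.0665 × 49.006 + 0.2538 × 49.935
= 4.6359 + 12.9472 + 13.4622 + 3.2589 + 12.6735 = 46.9777 amu

46.978 amu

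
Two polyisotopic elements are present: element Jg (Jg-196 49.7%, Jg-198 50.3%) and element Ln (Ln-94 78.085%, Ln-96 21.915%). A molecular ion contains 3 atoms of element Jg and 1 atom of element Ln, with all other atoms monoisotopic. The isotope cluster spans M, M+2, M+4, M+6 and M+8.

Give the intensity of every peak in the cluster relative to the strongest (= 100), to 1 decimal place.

25.5 : 84.5 : 100.0 : 48.4 : 7.4

Element Jg pattern (n=3): 0.12276347 : 0.37273658 : 0.37723642 : 0.12726353
Element Ln pattern (n=1): 0.78085 : 0.21915
Convolve the two distributions (both contribute in 2-u steps):
  M: 0.12276347×0.78085 = 0.095860
  M+2: 0.12276347×0.21915 + 0.37273658×0.78085 = 0.317955
  M+4: 0.37273658×0.21915 + 0.37723642×0.78085 = 0.376250
  M+6: 0.37723642×0.21915 + 0.12726353×0.78085 = 0.182045
  M+8: 0.12726353×0.21915 = 0.027890
Scale to base peak (0.376250) = 100: 25.5 : 84.5 : 100.0 : 48.4 : 7.4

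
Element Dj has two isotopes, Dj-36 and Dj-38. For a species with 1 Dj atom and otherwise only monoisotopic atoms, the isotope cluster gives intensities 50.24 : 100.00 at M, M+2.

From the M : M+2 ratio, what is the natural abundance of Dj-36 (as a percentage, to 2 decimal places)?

Let p = fractional abundance of Dj-36. I(M+2)/I(M) = [C(1,1)·p^0·(1−p)] / p^1 = 1·(1−p)/p = 100.00/50.24 = 1.9904
(1−p)/p = 1.9904/1 = 1.9904  ⇒  p = 1/(1 + 1.9904) = 0.3344
Dj-36: 33.44%, Dj-38: 66.56%.

33.44%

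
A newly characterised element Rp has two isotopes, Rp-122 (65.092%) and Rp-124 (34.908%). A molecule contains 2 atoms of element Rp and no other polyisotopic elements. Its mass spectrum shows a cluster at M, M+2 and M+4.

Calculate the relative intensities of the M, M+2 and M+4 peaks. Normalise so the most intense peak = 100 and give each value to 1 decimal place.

Expanding (0.65092 + 0.34908)^2:
P(M) = 0.65092^2 = 0.423697
P(M+2) = 2 × 0.65092^1 × 0.34908^1 = 0.454446
P(M+4) = 0.34908^2 = 0.121857
The M+2 peak is largest (0.454446); scaling to 100 gives 93.2 : 100.0 : 26.8.

93.2 : 100.0 : 26.8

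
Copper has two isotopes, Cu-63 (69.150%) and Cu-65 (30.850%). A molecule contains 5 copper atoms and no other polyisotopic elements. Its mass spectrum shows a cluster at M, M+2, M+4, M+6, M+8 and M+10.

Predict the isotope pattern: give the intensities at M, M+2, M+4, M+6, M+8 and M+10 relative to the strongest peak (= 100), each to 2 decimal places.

44.83 : 100.00 : 89.23 : 39.81 : 8.88 : 0.79

Expanding (0.69150 + 0.30850)^5:
P(M) = 0.69150^5 = 0.158111
P(M+2) = 5 × 0.69150^4 × 0.30850^1 = 0.352691
P(M+4) = 10 × 0.69150^3 × 0.30850^2 = 0.314693
P(M+6) = 10 × 0.69150^2 × 0.30850^3 = 0.140394
P(M+8) = 5 × 0.69150^1 × 0.30850^4 = 0.031317
P(M+10) = 0.30850^5 = 0.002794
The M+2 peak is largest (0.352691); scaling to 100 gives 44.83 : 100.00 : 89.23 : 39.81 : 8.88 : 0.79.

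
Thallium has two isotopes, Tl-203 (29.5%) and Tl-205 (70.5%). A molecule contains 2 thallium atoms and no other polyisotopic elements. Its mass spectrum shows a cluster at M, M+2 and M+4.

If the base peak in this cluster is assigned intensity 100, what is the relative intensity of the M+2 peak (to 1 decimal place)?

83.7

Binomial terms of (0.295 + 0.705)^2: M 0.0870, M+2 0.4160, M+4 0.4970 → M+4 is the base peak.
P(M+4) = C(2,2) × 0.295^0 × 0.705^2 = 1 × 1.0000 × 0.497025 = 0.497025 (base)
P(M+2) = C(2,1) × 0.295^1 × 0.705^1 = 2 × 0.2950 × 0.7050 = 0.415950
Relative intensity = 0.415950 / 0.497025 × 100 = 83.7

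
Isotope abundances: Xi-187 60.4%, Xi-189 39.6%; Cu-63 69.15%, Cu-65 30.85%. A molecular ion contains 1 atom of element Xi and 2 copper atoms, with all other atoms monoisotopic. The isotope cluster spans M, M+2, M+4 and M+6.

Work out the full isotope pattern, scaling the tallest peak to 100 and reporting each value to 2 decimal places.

Element Xi pattern (n=1): 0.6040 : 0.3960
Copper pattern (n=2): 0.47817225 : 0.4266555 : 0.09517225
Convolve the two distributions (both contribute in 2-u steps):
  M: 0.6040×0.47817225 = 0.288816
  M+2: 0.6040×0.4266555 + 0.3960×0.47817225 = 0.447056
  M+4: 0.6040×0.09517225 + 0.3960×0.4266555 = 0.226440
  M+6: 0.3960×0.09517225 = 0.037688
Scale to base peak (0.447056) = 100: 64.60 : 100.00 : 50.65 : 8.43

64.60 : 100.00 : 50.65 : 8.43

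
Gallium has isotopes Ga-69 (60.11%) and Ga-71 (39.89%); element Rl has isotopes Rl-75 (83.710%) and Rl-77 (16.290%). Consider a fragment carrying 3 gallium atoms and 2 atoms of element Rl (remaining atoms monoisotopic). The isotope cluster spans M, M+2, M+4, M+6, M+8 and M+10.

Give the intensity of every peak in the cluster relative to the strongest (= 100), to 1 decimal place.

42.0 : 100.0 : 89.7 : 37.1 : 6.9 : 0.5

Gallium pattern (n=3): 0.21719018 : 0.43239309 : 0.28694328 : 0.06347345
Element Rl pattern (n=2): 0.70073641 : 0.27272718 : 0.02653641
Convolve the two distributions (both contribute in 2-u steps):
  M: 0.21719018×0.70073641 = 0.152193
  M+2: 0.21719018×0.27272718 + 0.43239309×0.70073641 = 0.362227
  M+4: 0.21719018×0.02653641 + 0.43239309×0.27272718 + 0.28694328×0.70073641 = 0.324760
  M+6: 0.43239309×0.02653641 + 0.28694328×0.27272718 + 0.06347345×0.70073641 = 0.134210
  M+8: 0.28694328×0.02653641 + 0.06347345×0.27272718 = 0.024925
  M+10: 0.06347345×0.02653641 = 0.001684
Scale to base peak (0.362227) = 100: 42.0 : 100.0 : 89.7 : 37.1 : 6.9 : 0.5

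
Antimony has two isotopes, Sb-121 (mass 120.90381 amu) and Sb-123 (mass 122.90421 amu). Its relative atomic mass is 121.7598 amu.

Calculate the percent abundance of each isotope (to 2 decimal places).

Sb-121: 57.21%, Sb-123: 42.79%

With x = fraction of Sb-121 (so Sb-123 is 1 − x):
120.90381·x + 122.90421·(1 − x) = 121.7598
(120.90381 − 122.90421)·x = 121.7598 − 122.90421
x = -1.14441 / -2.00040 = 0.57209 → 57.21% Sb-121, 42.79% Sb-123.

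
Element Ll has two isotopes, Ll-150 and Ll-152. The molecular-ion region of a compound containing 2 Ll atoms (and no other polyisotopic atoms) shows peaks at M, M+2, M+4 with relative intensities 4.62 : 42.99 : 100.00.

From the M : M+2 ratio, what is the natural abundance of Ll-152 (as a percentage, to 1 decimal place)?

82.3%

Write p for the Ll-150 fraction. I(M+2)/I(M) = [C(2,1)·p^1·(1−p)] / p^2 = 2·(1−p)/p = 42.99/4.62 = 9.3052
(1−p)/p = 9.3052/2 = 4.6526  ⇒  p = 1/(1 + 4.6526) = 0.1769
Ll-150: 17.7%, Ll-152: 82.3%.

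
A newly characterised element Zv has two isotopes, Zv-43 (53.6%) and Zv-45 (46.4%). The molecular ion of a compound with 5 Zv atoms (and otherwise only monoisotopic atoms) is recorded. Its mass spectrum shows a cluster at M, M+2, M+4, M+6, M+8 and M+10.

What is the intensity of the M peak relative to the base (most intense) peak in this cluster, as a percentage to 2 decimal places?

Binomial terms of (0.536 + 0.464)^5: M 0.0442, M+2 0.1915, M+4 0.3315, M+6 0.2870, M+8 0.1242, M+10 0.0215 → M+4 is the base peak.
P(M+4) = C(5,2) × 0.536^3 × 0.464^2 = 10 × 0.15399066 × 0.215296 = 0.331536 (base)
P(M) = C(5,0) × 0.536^5 × 0.464^0 = 1 × 0.0442409 × 1.0000 = 0.044241
Relative intensity = 0.044241 / 0.331536 × 100 = 13.34

13.34%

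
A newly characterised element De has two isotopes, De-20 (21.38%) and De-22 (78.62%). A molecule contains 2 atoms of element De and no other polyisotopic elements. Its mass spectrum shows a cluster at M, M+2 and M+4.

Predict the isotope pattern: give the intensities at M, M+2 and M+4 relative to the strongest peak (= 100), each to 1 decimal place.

7.4 : 54.4 : 100.0

The 2 De atoms are independent, so intensities follow the terms of (0.2138 + 0.7862)^2.
P(M) = 0.2138^2 = 0.045710
P(M+2) = 2 × 0.2138^1 × 0.7862^1 = 0.336179
P(M+4) = 0.7862^2 = 0.618110
The M+4 peak is largest (0.618110); scaling to 100 gives 7.4 : 54.4 : 100.0.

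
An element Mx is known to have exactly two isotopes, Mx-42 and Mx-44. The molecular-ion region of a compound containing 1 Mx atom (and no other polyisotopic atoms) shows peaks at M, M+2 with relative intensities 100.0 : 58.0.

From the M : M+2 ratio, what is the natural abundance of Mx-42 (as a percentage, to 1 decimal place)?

Write p for the Mx-42 fraction. I(M+2)/I(M) = [C(1,1)·p^0·(1−p)] / p^1 = 1·(1−p)/p = 58.0/100.0 = 0.5800
(1−p)/p = 0.5800/1 = 0.5800  ⇒  p = 1/(1 + 0.5800) = 0.6329
Mx-42: 63.3%, Mx-44: 36.7%.

63.3%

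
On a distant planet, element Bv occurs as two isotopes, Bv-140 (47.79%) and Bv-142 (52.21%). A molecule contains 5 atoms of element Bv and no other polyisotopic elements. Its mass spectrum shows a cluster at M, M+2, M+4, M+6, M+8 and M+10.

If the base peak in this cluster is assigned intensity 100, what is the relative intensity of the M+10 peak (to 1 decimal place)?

11.9

Term probabilities: M 0.0249, M+2 0.1362, M+4 0.2975, M+6 0.3250, M+8 0.1776, M+10 0.0388. Base peak = M+6.
P(M+6) = C(5,3) × 0.4779^2 × 0.5221^3 = 10 × 0.22838841 × 0.14231841 = 0.325039 (base)
P(M+10) = C(5,5) × 0.4779^0 × 0.5221^5 = 1 × 1.0000 × 0.03879435 = 0.038794
Relative intensity = 0.038794 / 0.325039 × 100 = 11.9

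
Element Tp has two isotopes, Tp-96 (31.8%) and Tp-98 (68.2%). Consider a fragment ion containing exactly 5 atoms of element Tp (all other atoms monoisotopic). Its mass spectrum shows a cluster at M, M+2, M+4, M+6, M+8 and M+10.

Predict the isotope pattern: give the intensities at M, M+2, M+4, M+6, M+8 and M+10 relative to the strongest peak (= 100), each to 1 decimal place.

0.9 : 10.1 : 43.5 : 93.3 : 100.0 : 42.9

Each Tp atom is independently Tp-96 (p = 0.318) or Tp-98 (q = 0.682); the cluster is the binomial expansion (p + q)^5.
P(M) = 0.318^5 = 0.003252
P(M+2) = 5 × 0.318^4 × 0.682^1 = 0.034871
P(M+4) = 10 × 0.318^3 × 0.682^2 = 0.149572
P(M+6) = 10 × 0.318^2 × 0.682^3 = 0.320780
P(M+8) = 5 × 0.318^1 × 0.682^4 = 0.343981
P(M+10) = 0.682^5 = 0.147544
The M+8 peak is largest (0.343981); scaling to 100 gives 0.9 : 10.1 : 43.5 : 93.3 : 100.0 : 42.9.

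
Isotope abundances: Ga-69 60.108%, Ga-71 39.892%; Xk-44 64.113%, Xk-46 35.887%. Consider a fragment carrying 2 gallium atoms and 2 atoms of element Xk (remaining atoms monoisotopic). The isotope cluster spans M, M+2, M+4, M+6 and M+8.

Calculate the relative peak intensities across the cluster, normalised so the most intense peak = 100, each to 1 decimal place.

40.9 : 100.0 : 91.5 : 37.1 : 5.6

Gallium pattern (n=2): 0.36129717 : 0.47956567 : 0.15913717
Element Xk pattern (n=2): 0.41104768 : 0.46016465 : 0.12878768
Convolve the two distributions (both contribute in 2-u steps):
  M: 0.36129717×0.41104768 = 0.148510
  M+2: 0.36129717×0.46016465 + 0.47956567×0.41104768 = 0.363381
  M+4: 0.36129717×0.12878768 + 0.47956567×0.46016465 + 0.15913717×0.41104768 = 0.332623
  M+6: 0.47956567×0.12878768 + 0.15913717×0.46016465 = 0.134991
  M+8: 0.15913717×0.12878768 = 0.020495
Scale to base peak (0.363381) = 100: 40.9 : 100.0 : 91.5 : 37.1 : 5.6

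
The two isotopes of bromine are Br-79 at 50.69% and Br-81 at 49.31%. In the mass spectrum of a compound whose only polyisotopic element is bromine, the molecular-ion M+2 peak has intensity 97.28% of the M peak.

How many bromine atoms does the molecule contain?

The M+2/M ratio from n Br atoms is n · q/p = n · 0.4931/0.5069.
n = 0.9728 × 0.5069/0.4931 = 1.00 ≈ 1

1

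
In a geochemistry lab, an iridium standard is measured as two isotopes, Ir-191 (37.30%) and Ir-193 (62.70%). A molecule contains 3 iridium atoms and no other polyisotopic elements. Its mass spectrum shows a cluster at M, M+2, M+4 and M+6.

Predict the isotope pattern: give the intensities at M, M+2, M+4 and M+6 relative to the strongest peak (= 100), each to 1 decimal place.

Expanding (0.3730 + 0.6270)^3:
P(M) = 0.3730^3 = 0.051895
P(M+2) = 3 × 0.3730^2 × 0.6270^1 = 0.261702
P(M+4) = 3 × 0.3730^1 × 0.6270^2 = 0.439911
P(M+6) = 0.6270^3 = 0.246492
The M+4 peak is largest (0.439911); scaling to 100 gives 11.8 : 59.5 : 100.0 : 56.0.

11.8 : 59.5 : 100.0 : 56.0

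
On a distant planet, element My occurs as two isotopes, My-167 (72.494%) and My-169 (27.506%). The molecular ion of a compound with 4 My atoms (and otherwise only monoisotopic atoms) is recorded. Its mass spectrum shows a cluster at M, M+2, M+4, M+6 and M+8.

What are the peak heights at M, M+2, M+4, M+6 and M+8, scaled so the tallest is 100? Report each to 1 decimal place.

Each My atom is independently My-167 (p = 0.72494) or My-169 (q = 0.27506); the cluster is the binomial expansion (p + q)^4.
P(M) = 0.72494^4 = 0.276190
P(M+2) = 4 × 0.72494^3 × 0.27506^1 = 0.419173
P(M+4) = 6 × 0.72494^2 × 0.27506^2 = 0.238567
P(M+6) = 4 × 0.72494^1 × 0.27506^3 = 0.060345
P(M+8) = 0.27506^4 = 0.005724
The M+2 peak is largest (0.419173); scaling to 100 gives 65.9 : 100.0 : 56.9 : 14.4 : 1.4.

65.9 : 100.0 : 56.9 : 14.4 : 1.4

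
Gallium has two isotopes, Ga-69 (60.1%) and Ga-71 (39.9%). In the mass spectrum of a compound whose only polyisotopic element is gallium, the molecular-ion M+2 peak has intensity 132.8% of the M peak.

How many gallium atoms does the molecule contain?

The M+2/M ratio from n Ga atoms is n · q/p = n · 0.399/0.601.
n = 1.328 × 0.601/0.399 = 2.00 ≈ 2

2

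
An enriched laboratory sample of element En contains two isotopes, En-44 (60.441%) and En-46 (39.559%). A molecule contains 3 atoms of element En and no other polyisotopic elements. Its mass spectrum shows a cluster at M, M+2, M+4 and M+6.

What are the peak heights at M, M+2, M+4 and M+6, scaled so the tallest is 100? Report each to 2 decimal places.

50.93 : 100.00 : 65.45 : 14.28

Each En atom is independently En-44 (p = 0.60441) or En-46 (q = 0.39559); the cluster is the binomial expansion (p + q)^3.
P(M) = 0.60441^3 = 0.220798
P(M+2) = 3 × 0.60441^2 × 0.39559^1 = 0.433541
P(M+4) = 3 × 0.60441^1 × 0.39559^2 = 0.283755
P(M+6) = 0.39559^3 = 0.061906
The M+2 peak is largest (0.433541); scaling to 100 gives 50.93 : 100.00 : 65.45 : 14.28.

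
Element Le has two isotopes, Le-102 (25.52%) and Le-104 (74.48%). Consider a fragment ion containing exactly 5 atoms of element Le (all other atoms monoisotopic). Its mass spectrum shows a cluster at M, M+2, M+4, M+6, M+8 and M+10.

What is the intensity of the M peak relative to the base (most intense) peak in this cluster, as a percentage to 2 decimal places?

Binomial terms of (0.2552 + 0.7448)^5: M 0.0011, M+2 0.0158, M+4 0.0922, M+6 0.2691, M+8 0.3927, M+10 0.2292 → M+8 is the base peak.
P(M+8) = C(5,4) × 0.2552^1 × 0.7448^4 = 5 × 0.2552 × 0.30772209 = 0.392653 (base)
P(M) = C(5,0) × 0.2552^5 × 0.7448^0 = 1 × 0.00108244 × 1.0000 = 0.001082
Relative intensity = 0.001082 / 0.392653 × 100 = 0.28

0.28%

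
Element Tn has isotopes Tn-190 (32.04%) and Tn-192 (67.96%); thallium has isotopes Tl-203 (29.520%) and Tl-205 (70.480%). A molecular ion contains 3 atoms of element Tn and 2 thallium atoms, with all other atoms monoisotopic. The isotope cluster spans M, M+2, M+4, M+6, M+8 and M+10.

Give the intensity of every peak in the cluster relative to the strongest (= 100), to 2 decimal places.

Element Tn pattern (n=3): 0.03289103 : 0.20929538 : 0.44393614 : 0.31387745
Thallium pattern (n=2): 0.08714304 : 0.41611392 : 0.49674304
Convolve the two distributions (both contribute in 2-u steps):
  M: 0.03289103×0.08714304 = 0.002866
  M+2: 0.03289103×0.41611392 + 0.20929538×0.08714304 = 0.031925
  M+4: 0.03289103×0.49674304 + 0.20929538×0.41611392 + 0.44393614×0.08714304 = 0.142115
  M+6: 0.20929538×0.49674304 + 0.44393614×0.41611392 + 0.31387745×0.08714304 = 0.316046
  M+8: 0.44393614×0.49674304 + 0.31387745×0.41611392 = 0.351131
  M+10: 0.31387745×0.49674304 = 0.155916
Scale to base peak (0.351131) = 100: 0.82 : 9.09 : 40.47 : 90.01 : 100.00 : 44.40

0.82 : 9.09 : 40.47 : 90.01 : 100.00 : 44.40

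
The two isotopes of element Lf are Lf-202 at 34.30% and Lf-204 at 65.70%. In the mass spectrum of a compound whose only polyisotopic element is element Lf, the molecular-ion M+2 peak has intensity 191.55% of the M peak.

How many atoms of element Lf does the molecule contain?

With n Lf atoms, P(M+2)/P(M) = C(n,1)·p^(n−1)q / p^n = n·q/p = n · 0.6570/0.3430.
n = 1.9155 × 0.3430/0.6570 = 1.00 ≈ 1

1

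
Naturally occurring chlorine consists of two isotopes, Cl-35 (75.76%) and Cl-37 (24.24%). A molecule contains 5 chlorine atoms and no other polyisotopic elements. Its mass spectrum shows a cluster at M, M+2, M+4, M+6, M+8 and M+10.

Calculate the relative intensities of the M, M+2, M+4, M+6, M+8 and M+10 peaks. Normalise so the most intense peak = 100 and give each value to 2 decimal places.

62.51 : 100.00 : 63.99 : 20.47 : 3.28 : 0.21

Expanding (0.7576 + 0.2424)^5:
P(M) = 0.7576^5 = 0.249574
P(M+2) = 5 × 0.7576^4 × 0.2424^1 = 0.399266
P(M+4) = 10 × 0.7576^3 × 0.2424^2 = 0.255497
P(M+6) = 10 × 0.7576^2 × 0.2424^3 = 0.081748
P(M+8) = 5 × 0.7576^1 × 0.2424^4 = 0.013078
P(M+10) = 0.2424^5 = 0.000837
The M+2 peak is largest (0.399266); scaling to 100 gives 62.51 : 100.00 : 63.99 : 20.47 : 3.28 : 0.21.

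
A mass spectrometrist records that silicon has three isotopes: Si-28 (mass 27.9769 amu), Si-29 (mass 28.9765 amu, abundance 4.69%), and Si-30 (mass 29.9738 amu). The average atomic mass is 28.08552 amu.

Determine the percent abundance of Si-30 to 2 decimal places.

3.09%

Let x and y be the fractions of Si-28 and Si-30. Then x + y = 1 − 0.0469 = 0.9531 and 27.9769x + 29.9738y = 28.08552 − 0.0469×28.9765 = 26.72652215.
Substituting: 27.9769x + 29.9738(0.9531 − x) = 26.72652215
(27.9769 − 29.9738)x = -1.84150663  ⇒  x = 0.92218, y = 0.03092
Si-28: 92.22%, Si-30: 3.09%.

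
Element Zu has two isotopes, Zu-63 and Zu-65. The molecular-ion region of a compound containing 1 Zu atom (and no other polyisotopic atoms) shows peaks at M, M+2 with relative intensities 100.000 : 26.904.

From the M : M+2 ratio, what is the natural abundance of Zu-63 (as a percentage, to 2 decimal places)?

78.80%

Write p for the Zu-63 fraction. I(M+2)/I(M) = [C(1,1)·p^0·(1−p)] / p^1 = 1·(1−p)/p = 26.904/100.000 = 0.2690
(1−p)/p = 0.2690/1 = 0.2690  ⇒  p = 1/(1 + 0.2690) = 0.7880
Zu-63: 78.80%, Zu-65: 21.20%.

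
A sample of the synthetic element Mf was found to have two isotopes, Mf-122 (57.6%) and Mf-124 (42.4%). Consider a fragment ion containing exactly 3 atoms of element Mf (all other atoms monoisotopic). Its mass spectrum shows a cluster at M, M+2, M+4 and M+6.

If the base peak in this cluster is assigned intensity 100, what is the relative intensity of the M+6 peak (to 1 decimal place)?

18.1

Binomial terms of (0.576 + 0.424)^3: M 0.1911, M+2 0.4220, M+4 0.3107, M+6 0.0762 → M+2 is the base peak.
P(M+2) = C(3,1) × 0.576^2 × 0.424^1 = 3 × 0.331776 × 0.4240 = 0.422019 (base)
P(M+6) = C(3,3) × 0.576^0 × 0.424^3 = 1 × 1.0000 × 0.07622502 = 0.076225
Relative intensity = 0.076225 / 0.422019 × 100 = 18.1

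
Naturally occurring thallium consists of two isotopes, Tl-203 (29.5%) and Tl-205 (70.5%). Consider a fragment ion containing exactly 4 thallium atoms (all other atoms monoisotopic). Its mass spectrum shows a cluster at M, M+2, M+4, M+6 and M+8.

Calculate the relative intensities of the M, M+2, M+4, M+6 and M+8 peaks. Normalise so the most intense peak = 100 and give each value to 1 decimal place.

Each Tl atom is independently Tl-203 (p = 0.295) or Tl-205 (q = 0.705); the cluster is the binomial expansion (p + q)^4.
P(M) = 0.295^4 = 0.007573
P(M+2) = 4 × 0.295^3 × 0.705^1 = 0.072396
P(M+4) = 6 × 0.295^2 × 0.705^2 = 0.259522
P(M+6) = 4 × 0.295^1 × 0.705^3 = 0.413475
P(M+8) = 0.705^4 = 0.247034
The M+6 peak is largest (0.413475); scaling to 100 gives 1.8 : 17.5 : 62.8 : 100.0 : 59.7.

1.8 : 17.5 : 62.8 : 100.0 : 59.7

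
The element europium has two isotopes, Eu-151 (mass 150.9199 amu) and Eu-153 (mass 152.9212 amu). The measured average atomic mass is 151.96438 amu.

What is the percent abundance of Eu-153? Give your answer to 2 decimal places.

Writing the weighted mean with unknown fraction x of Eu-151:
150.9199·x + 152.9212·(1 − x) = 151.96438
(150.9199 − 152.9212)·x = 151.96438 − 152.9212
x = -0.95682 / -2.0013 = 0.47810 → 47.81% Eu-151, 52.19% Eu-153.

52.19%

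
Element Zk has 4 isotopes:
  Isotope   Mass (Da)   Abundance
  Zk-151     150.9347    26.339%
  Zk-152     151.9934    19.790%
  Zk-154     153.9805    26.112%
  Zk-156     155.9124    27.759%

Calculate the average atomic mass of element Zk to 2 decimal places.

153.32 Da

Weight each isotope mass by its fractional abundance: 0.26339 × 150.9347 + 0.19790 × 151.9934 + 0.26112 × 153.9805 + 0.27759 × 155.9124
= 39.75469 + 30.07949 + 40.20739 + 43.27972 = 153.32129 Da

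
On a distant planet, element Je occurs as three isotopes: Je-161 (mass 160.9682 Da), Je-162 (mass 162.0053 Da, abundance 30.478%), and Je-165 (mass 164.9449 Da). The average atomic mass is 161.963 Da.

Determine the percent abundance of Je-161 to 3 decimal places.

52.455%

The remaining 69.522% is split between Je-161 (fraction x) and Je-165 (fraction 0.69522 − x).
Substituting: 160.9682x + 164.9449(0.69522 − x) = 112.587024666
(160.9682 − 164.9449)x = -2.085968712  ⇒  x = 0.52455, y = 0.17067
Je-161: 52.455%, Je-165: 17.067%.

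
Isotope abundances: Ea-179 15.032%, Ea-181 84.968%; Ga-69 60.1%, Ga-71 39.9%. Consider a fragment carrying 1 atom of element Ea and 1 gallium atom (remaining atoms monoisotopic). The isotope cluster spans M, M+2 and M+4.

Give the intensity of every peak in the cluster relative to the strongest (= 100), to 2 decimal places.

Element Ea pattern (n=1): 0.15032 : 0.84968
Gallium pattern (n=1): 0.6010 : 0.3990
Convolve the two distributions (both contribute in 2-u steps):
  M: 0.15032×0.6010 = 0.090342
  M+2: 0.15032×0.3990 + 0.84968×0.6010 = 0.570635
  M+4: 0.84968×0.3990 = 0.339022
Scale to base peak (0.570635) = 100: 15.83 : 100.00 : 59.41

15.83 : 100.00 : 59.41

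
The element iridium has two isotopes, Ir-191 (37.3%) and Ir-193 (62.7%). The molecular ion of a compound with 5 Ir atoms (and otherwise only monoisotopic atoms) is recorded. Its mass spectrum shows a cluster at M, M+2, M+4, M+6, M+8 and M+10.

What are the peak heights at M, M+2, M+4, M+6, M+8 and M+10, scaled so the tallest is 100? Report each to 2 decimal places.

Each Ir atom is independently Ir-191 (p = 0.373) or Ir-193 (q = 0.627); the cluster is the binomial expansion (p + q)^5.
P(M) = 0.373^5 = 0.007220
P(M+2) = 5 × 0.373^4 × 0.627^1 = 0.060684
P(M+4) = 10 × 0.373^3 × 0.627^2 = 0.204015
P(M+6) = 10 × 0.373^2 × 0.627^3 = 0.342942
P(M+8) = 5 × 0.373^1 × 0.627^4 = 0.288237
P(M+10) = 0.627^5 = 0.096903
The M+6 peak is largest (0.342942); scaling to 100 gives 2.11 : 17.70 : 59.49 : 100.00 : 84.05 : 28.26.

2.11 : 17.70 : 59.49 : 100.00 : 84.05 : 28.26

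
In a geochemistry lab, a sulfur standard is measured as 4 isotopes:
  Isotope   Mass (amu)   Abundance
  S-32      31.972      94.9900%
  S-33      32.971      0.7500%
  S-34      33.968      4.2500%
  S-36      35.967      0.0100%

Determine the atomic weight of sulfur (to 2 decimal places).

32.06 amu

Weight each isotope mass by its fractional abundance: 0.949900 × 31.972 + 0.007500 × 32.971 + 0.042500 × 33.968 + 0.000100 × 35.967
= 30.3702 + 0.2473 + 1.4436 + 0.0036 = 32.0647 amu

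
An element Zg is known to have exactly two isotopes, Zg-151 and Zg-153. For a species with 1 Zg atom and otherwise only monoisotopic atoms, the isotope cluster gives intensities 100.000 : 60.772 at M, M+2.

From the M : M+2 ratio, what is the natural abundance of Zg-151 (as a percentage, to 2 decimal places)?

Write p for the Zg-151 fraction. I(M+2)/I(M) = [C(1,1)·p^0·(1−p)] / p^1 = 1·(1−p)/p = 60.772/100.000 = 0.6077
(1−p)/p = 0.6077/1 = 0.6077  ⇒  p = 1/(1 + 0.6077) = 0.6220
Zg-151: 62.20%, Zg-153: 37.80%.

62.20%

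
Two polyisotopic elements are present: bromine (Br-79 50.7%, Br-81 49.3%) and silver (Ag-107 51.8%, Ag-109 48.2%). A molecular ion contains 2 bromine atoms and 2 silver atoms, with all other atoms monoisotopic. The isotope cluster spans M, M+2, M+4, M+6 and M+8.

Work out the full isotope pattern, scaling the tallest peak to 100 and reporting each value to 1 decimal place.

Bromine pattern (n=2): 0.257049 : 0.499902 : 0.243049
Silver pattern (n=2): 0.268324 : 0.499352 : 0.232324
Convolve the two distributions (both contribute in 2-u steps):
  M: 0.257049×0.268324 = 0.068972
  M+2: 0.257049×0.499352 + 0.499902×0.268324 = 0.262494
  M+4: 0.257049×0.232324 + 0.499902×0.499352 + 0.243049×0.268324 = 0.374562
  M+6: 0.499902×0.232324 + 0.243049×0.499352 = 0.237506
  M+8: 0.243049×0.232324 = 0.056466
Scale to base peak (0.374562) = 100: 18.4 : 70.1 : 100.0 : 63.4 : 15.1

18.4 : 70.1 : 100.0 : 63.4 : 15.1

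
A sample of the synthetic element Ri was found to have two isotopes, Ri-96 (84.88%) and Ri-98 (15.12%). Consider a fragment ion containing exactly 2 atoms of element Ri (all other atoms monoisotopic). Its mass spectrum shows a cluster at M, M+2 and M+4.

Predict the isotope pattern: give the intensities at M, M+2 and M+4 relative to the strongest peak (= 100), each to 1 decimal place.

The 2 Ri atoms are independent, so intensities follow the terms of (0.8488 + 0.1512)^2.
P(M) = 0.8488^2 = 0.720461
P(M+2) = 2 × 0.8488^1 × 0.1512^1 = 0.256677
P(M+4) = 0.1512^2 = 0.022861
The M peak is largest (0.720461); scaling to 100 gives 100.0 : 35.6 : 3.2.

100.0 : 35.6 : 3.2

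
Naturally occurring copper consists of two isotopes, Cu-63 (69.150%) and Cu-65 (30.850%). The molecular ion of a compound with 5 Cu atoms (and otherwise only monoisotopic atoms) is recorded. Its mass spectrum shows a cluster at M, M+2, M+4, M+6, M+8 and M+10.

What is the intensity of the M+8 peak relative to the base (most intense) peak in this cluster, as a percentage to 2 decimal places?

8.88%

Term probabilities: M 0.1581, M+2 0.3527, M+4 0.3147, M+6 0.1404, M+8 0.0313, M+10 0.0028. Base peak = M+2.
P(M+2) = C(5,1) × 0.69150^4 × 0.30850^1 = 5 × 0.2286487 × 0.3085 = 0.352691 (base)
P(M+8) = C(5,4) × 0.69150^1 × 0.30850^4 = 5 × 0.6915 × 0.00905776 = 0.031317
Relative intensity = 0.031317 / 0.352691 × 100 = 8.88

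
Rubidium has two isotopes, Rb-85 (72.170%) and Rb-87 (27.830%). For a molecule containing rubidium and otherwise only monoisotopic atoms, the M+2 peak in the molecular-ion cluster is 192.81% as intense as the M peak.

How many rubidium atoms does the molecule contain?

The M+2/M ratio from n Rb atoms is n · q/p = n · 0.27830/0.72170.
n = 1.9281 × 0.72170/0.27830 = 5.00 ≈ 5

5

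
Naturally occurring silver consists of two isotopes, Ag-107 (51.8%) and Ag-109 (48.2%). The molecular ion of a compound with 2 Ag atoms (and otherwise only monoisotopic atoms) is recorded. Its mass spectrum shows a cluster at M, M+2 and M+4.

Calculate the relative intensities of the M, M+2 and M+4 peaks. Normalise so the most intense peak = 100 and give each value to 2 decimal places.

The 2 Ag atoms are independent, so intensities follow the terms of (0.518 + 0.482)^2.
P(M) = 0.518^2 = 0.268324
P(M+2) = 2 × 0.518^1 × 0.482^1 = 0.499352
P(M+4) = 0.482^2 = 0.232324
The M+2 peak is largest (0.499352); scaling to 100 gives 53.73 : 100.00 : 46.53.

53.73 : 100.00 : 46.53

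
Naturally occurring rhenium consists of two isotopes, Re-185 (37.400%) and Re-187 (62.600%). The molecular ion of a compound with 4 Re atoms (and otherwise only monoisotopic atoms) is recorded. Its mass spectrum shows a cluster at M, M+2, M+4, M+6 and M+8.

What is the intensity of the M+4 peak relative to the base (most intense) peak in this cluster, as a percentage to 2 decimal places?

Binomial terms of (0.37400 + 0.62600)^4: M 0.0196, M+2 0.1310, M+4 0.3289, M+6 0.3670, M+8 0.1536 → M+6 is the base peak.
P(M+6) = C(4,3) × 0.37400^1 × 0.62600^3 = 4 × 0.3740 × 0.24531438 = 0.366990 (base)
P(M+4) = C(4,2) × 0.37400^2 × 0.62600^2 = 6 × 0.139876 × 0.391876 = 0.328884
Relative intensity = 0.328884 / 0.366990 × 100 = 89.62

89.62%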